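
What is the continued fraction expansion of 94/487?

Run the Euclidean algorithm on 94 and 487; the successive quotients are the partial quotients a_0, a_1, ... (each step inverts the fractional part left over by the previous one):
  94 = 0*487 + 94, so a_0 = 0.
  487 = 5*94 + 17, so a_1 = 5.
  94 = 5*17 + 9, so a_2 = 5.
  17 = 1*9 + 8, so a_3 = 1.
  9 = 1*8 + 1, so a_4 = 1.
  8 = 8*1 + 0, so a_5 = 8.
The remainder reaches 0 after 6 divisions, so the expansion has 6 partial quotients, read off in order.

[0; 5, 5, 1, 1, 8]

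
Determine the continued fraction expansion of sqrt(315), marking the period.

[17; (1, 2, 1, 34)]

Write x_i = (sqrt(315) + m_i)/d_i with (m_0, d_0) = (0, 1). a_0 = floor(sqrt(315)) = 17, since 17^2 = 289 <= 315 < 324 = 18^2.
Iterate m_{i+1} = d_i*a_i - m_i, d_{i+1} = (315 - m_{i+1}^2)/d_i, a_{i+1} = floor((a_0 + m_{i+1})/d_{i+1}):
  m_1 = 1*17 - 0 = 17, d_1 = (315 - 17^2)/1 = 26/1 = 26, a_1 = floor((17 + 17)/26) = 1.
  m_2 = 26*1 - 17 = 9, d_2 = (315 - 9^2)/26 = 234/26 = 9, a_2 = floor((17 + 9)/9) = 2.
  m_3 = 9*2 - 9 = 9, d_3 = (315 - 9^2)/9 = 234/9 = 26, a_3 = floor((17 + 9)/26) = 1.
  m_4 = 26*1 - 9 = 17, d_4 = (315 - 17^2)/26 = 26/26 = 1, a_4 = floor((17 + 17)/1) = 34.
  m_5 = 1*34 - 17 = 17, d_5 = (315 - 17^2)/1 = 26/1 = 26: (m_5, d_5) = (m_1, d_1) = (17, 26), so from here the quotients repeat a_1, ..., a_4; the period length is 4.
Hence the expansion of sqrt(315) is a_0 = 17 followed by the repeating block 1, 2, 1, 34 (period 4).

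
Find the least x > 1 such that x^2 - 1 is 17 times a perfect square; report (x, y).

First expand sqrt(17) as a continued fraction. With x_i = (sqrt(17) + m_i)/d_i and (m_0, d_0) = (0, 1): a_0 = floor(sqrt(17)) = 4, since 4^2 = 16 <= 17 < 25 = 5^2.
Iterate m_{i+1} = d_i*a_i - m_i, d_{i+1} = (17 - m_{i+1}^2)/d_i, a_{i+1} = floor((a_0 + m_{i+1})/d_{i+1}):
  m_1 = 1*4 - 0 = 4, d_1 = (17 - 4^2)/1 = 1/1 = 1, a_1 = floor((4 + 4)/1) = 8.
  m_2 = 1*8 - 4 = 4, d_2 = (17 - 4^2)/1 = 1/1 = 1: (m_2, d_2) = (m_1, d_1) = (4, 1), so from here the quotient a_1 repeats; the period length is 1.
So sqrt(17) = [4; (8)] with period length k = 1.
k is odd, so (p_{k-1}, q_{k-1}) only solves x^2 - 17y^2 = -1 and the fundamental solution of x^2 - 17y^2 = 1 is (p_{2k-1}, q_{2k-1}) = (p_1, q_1); compute convergents through index 1, running through the period twice.
Convergents (p_i = a_i*p_{i-1} + p_{i-2}, q_i = a_i*q_{i-1} + q_{i-2} with p_{-2}=0, p_{-1}=1, q_{-2}=1, q_{-1}=0):
  i=0: a_0=4, p_0 = 4*1 + 0 = 4, q_0 = 4*0 + 1 = 1.
  i=1: a_1=8, p_1 = 8*4 + 1 = 33, q_1 = 8*1 + 0 = 8.
Indeed p_0^2 - 17*q_0^2 = 16 - 17 = -1, not +1.
Check: 33^2 - 17*8^2 = 1089 - 1088 = 1, so (x, y) = (33, 8) solves the equation, and by the theorem it is the least positive solution.

(x, y) = (33, 8)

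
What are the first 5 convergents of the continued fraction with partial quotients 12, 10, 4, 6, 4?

Using the convergent recurrence p_i = a_i*p_{i-1} + p_{i-2}, q_i = a_i*q_{i-1} + q_{i-2} with p_{-2}=0, p_{-1}=1, q_{-2}=1, q_{-1}=0:
  i=0: a_0=12, p_0 = 12*1 + 0 = 12, q_0 = 12*0 + 1 = 1.
  i=1: a_1=10, p_1 = 10*12 + 1 = 121, q_1 = 10*1 + 0 = 10.
  i=2: a_2=4, p_2 = 4*121 + 12 = 496, q_2 = 4*10 + 1 = 41.
  i=3: a_3=6, p_3 = 6*496 + 121 = 3097, q_3 = 6*41 + 10 = 256.
  i=4: a_4=4, p_4 = 4*3097 + 496 = 12884, q_4 = 4*256 + 41 = 1065.

12/1, 121/10, 496/41, 3097/256, 12884/1065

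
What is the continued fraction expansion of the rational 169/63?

Run the Euclidean algorithm on 169 and 63; the successive quotients are the partial quotients a_0, a_1, ... (each step inverts the fractional part left over by the previous one):
  169 = 2*63 + 43, so a_0 = 2.
  63 = 1*43 + 20, so a_1 = 1.
  43 = 2*20 + 3, so a_2 = 2.
  20 = 6*3 + 2, so a_3 = 6.
  3 = 1*2 + 1, so a_4 = 1.
  2 = 2*1 + 0, so a_5 = 2.
The remainder reaches 0 after 6 divisions, so the expansion has 6 partial quotients, read off in order.

[2; 1, 2, 6, 1, 2]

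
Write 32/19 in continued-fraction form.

Run the Euclidean algorithm on 32 and 19; the successive quotients are the partial quotients a_0, a_1, ... (each step inverts the fractional part left over by the previous one):
  32 = 1*19 + 13, so a_0 = 1.
  19 = 1*13 + 6, so a_1 = 1.
  13 = 2*6 + 1, so a_2 = 2.
  6 = 6*1 + 0, so a_3 = 6.
The remainder reaches 0 after 4 divisions, so the expansion has 4 partial quotients, read off in order.

[1; 1, 2, 6]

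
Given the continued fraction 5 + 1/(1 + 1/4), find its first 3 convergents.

5/1, 6/1, 29/5

Using the convergent recurrence p_i = a_i*p_{i-1} + p_{i-2}, q_i = a_i*q_{i-1} + q_{i-2} with p_{-2}=0, p_{-1}=1, q_{-2}=1, q_{-1}=0:
  i=0: a_0=5, p_0 = 5*1 + 0 = 5, q_0 = 5*0 + 1 = 1.
  i=1: a_1=1, p_1 = 1*5 + 1 = 6, q_1 = 1*1 + 0 = 1.
  i=2: a_2=4, p_2 = 4*6 + 5 = 29, q_2 = 4*1 + 1 = 5.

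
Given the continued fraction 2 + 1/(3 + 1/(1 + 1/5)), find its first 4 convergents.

Using the convergent recurrence p_i = a_i*p_{i-1} + p_{i-2}, q_i = a_i*q_{i-1} + q_{i-2} with p_{-2}=0, p_{-1}=1, q_{-2}=1, q_{-1}=0:
  i=0: a_0=2, p_0 = 2*1 + 0 = 2, q_0 = 2*0 + 1 = 1.
  i=1: a_1=3, p_1 = 3*2 + 1 = 7, q_1 = 3*1 + 0 = 3.
  i=2: a_2=1, p_2 = 1*7 + 2 = 9, q_2 = 1*3 + 1 = 4.
  i=3: a_3=5, p_3 = 5*9 + 7 = 52, q_3 = 5*4 + 3 = 23.

2/1, 7/3, 9/4, 52/23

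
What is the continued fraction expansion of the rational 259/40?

Run the Euclidean algorithm on 259 and 40; the successive quotients are the partial quotients a_0, a_1, ... (each step inverts the fractional part left over by the previous one):
  259 = 6*40 + 19, so a_0 = 6.
  40 = 2*19 + 2, so a_1 = 2.
  19 = 9*2 + 1, so a_2 = 9.
  2 = 2*1 + 0, so a_3 = 2.
The remainder reaches 0 after 4 divisions, so the expansion has 4 partial quotients, read off in order.

[6; 2, 9, 2]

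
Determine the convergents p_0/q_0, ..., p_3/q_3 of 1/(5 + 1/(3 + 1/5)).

0/1, 1/5, 3/16, 16/85

Using the convergent recurrence p_i = a_i*p_{i-1} + p_{i-2}, q_i = a_i*q_{i-1} + q_{i-2} with p_{-2}=0, p_{-1}=1, q_{-2}=1, q_{-1}=0:
  i=0: a_0=0, p_0 = 0*1 + 0 = 0, q_0 = 0*0 + 1 = 1.
  i=1: a_1=5, p_1 = 5*0 + 1 = 1, q_1 = 5*1 + 0 = 5.
  i=2: a_2=3, p_2 = 3*1 + 0 = 3, q_2 = 3*5 + 1 = 16.
  i=3: a_3=5, p_3 = 5*3 + 1 = 16, q_3 = 5*16 + 5 = 85.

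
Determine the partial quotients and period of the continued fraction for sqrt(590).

[24; (3, 2, 4, 2, 3, 48)]

Write x_i = (sqrt(590) + m_i)/d_i with (m_0, d_0) = (0, 1). a_0 = floor(sqrt(590)) = 24, since 24^2 = 576 <= 590 < 625 = 25^2.
Iterate m_{i+1} = d_i*a_i - m_i, d_{i+1} = (590 - m_{i+1}^2)/d_i, a_{i+1} = floor((a_0 + m_{i+1})/d_{i+1}):
  m_1 = 1*24 - 0 = 24, d_1 = (590 - 24^2)/1 = 14/1 = 14, a_1 = floor((24 + 24)/14) = 3.
  m_2 = 14*3 - 24 = 18, d_2 = (590 - 18^2)/14 = 266/14 = 19, a_2 = floor((24 + 18)/19) = 2.
  m_3 = 19*2 - 18 = 20, d_3 = (590 - 20^2)/19 = 190/19 = 10, a_3 = floor((24 + 20)/10) = 4.
  m_4 = 10*4 - 20 = 20, d_4 = (590 - 20^2)/10 = 190/10 = 19, a_4 = floor((24 + 20)/19) = 2.
  m_5 = 19*2 - 20 = 18, d_5 = (590 - 18^2)/19 = 266/19 = 14, a_5 = floor((24 + 18)/14) = 3.
  m_6 = 14*3 - 18 = 24, d_6 = (590 - 24^2)/14 = 14/14 = 1, a_6 = floor((24 + 24)/1) = 48.
  m_7 = 1*48 - 24 = 24, d_7 = (590 - 24^2)/1 = 14/1 = 14: (m_7, d_7) = (m_1, d_1) = (24, 14), so from here the quotients repeat a_1, ..., a_6; the period length is 6.
Hence the expansion of sqrt(590) is a_0 = 24 followed by the repeating block 3, 2, 4, 2, 3, 48 (period 6).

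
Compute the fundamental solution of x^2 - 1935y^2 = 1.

(x, y) = (44, 1)

First expand sqrt(1935) as a continued fraction. With x_i = (sqrt(1935) + m_i)/d_i and (m_0, d_0) = (0, 1): a_0 = floor(sqrt(1935)) = 43, since 43^2 = 1849 <= 1935 < 1936 = 44^2.
Iterate m_{i+1} = d_i*a_i - m_i, d_{i+1} = (1935 - m_{i+1}^2)/d_i, a_{i+1} = floor((a_0 + m_{i+1})/d_{i+1}):
  m_1 = 1*43 - 0 = 43, d_1 = (1935 - 43^2)/1 = 86/1 = 86, a_1 = floor((43 + 43)/86) = 1.
  m_2 = 86*1 - 43 = 43, d_2 = (1935 - 43^2)/86 = 86/86 = 1, a_2 = floor((43 + 43)/1) = 86.
  m_3 = 1*86 - 43 = 43, d_3 = (1935 - 43^2)/1 = 86/1 = 86: (m_3, d_3) = (m_1, d_1) = (43, 86), so from here the quotients repeat a_1, a_2; the period length is 2.
So sqrt(1935) = [43; (1, 86)] with period length k = 2.
k is even, so the fundamental solution of x^2 - 1935y^2 = 1 is (p_{k-1}, q_{k-1}) = (p_1, q_1); compute convergents through index 1.
Convergents (p_i = a_i*p_{i-1} + p_{i-2}, q_i = a_i*q_{i-1} + q_{i-2} with p_{-2}=0, p_{-1}=1, q_{-2}=1, q_{-1}=0):
  i=0: a_0=43, p_0 = 43*1 + 0 = 43, q_0 = 43*0 + 1 = 1.
  i=1: a_1=1, p_1 = 1*43 + 1 = 44, q_1 = 1*1 + 0 = 1.
Check: 44^2 - 1935*1^2 = 1936 - 1935 = 1, so (x, y) = (44, 1) solves the equation, and by the theorem it is the least positive solution.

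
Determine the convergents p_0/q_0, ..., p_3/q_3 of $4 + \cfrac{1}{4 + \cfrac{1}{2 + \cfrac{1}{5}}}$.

Using the convergent recurrence p_i = a_i*p_{i-1} + p_{i-2}, q_i = a_i*q_{i-1} + q_{i-2} with p_{-2}=0, p_{-1}=1, q_{-2}=1, q_{-1}=0:
  i=0: a_0=4, p_0 = 4*1 + 0 = 4, q_0 = 4*0 + 1 = 1.
  i=1: a_1=4, p_1 = 4*4 + 1 = 17, q_1 = 4*1 + 0 = 4.
  i=2: a_2=2, p_2 = 2*17 + 4 = 38, q_2 = 2*4 + 1 = 9.
  i=3: a_3=5, p_3 = 5*38 + 17 = 207, q_3 = 5*9 + 4 = 49.

4/1, 17/4, 38/9, 207/49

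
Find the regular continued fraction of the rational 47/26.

Run the Euclidean algorithm on 47 and 26; the successive quotients are the partial quotients a_0, a_1, ... (each step inverts the fractional part left over by the previous one):
  47 = 1*26 + 21, so a_0 = 1.
  26 = 1*21 + 5, so a_1 = 1.
  21 = 4*5 + 1, so a_2 = 4.
  5 = 5*1 + 0, so a_3 = 5.
The remainder reaches 0 after 4 divisions, so the expansion has 4 partial quotients, read off in order.

[1; 1, 4, 5]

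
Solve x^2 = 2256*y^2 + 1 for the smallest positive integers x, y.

First expand sqrt(2256) as a continued fraction. With x_i = (sqrt(2256) + m_i)/d_i and (m_0, d_0) = (0, 1): a_0 = floor(sqrt(2256)) = 47, since 47^2 = 2209 <= 2256 < 2304 = 48^2.
Iterate m_{i+1} = d_i*a_i - m_i, d_{i+1} = (2256 - m_{i+1}^2)/d_i, a_{i+1} = floor((a_0 + m_{i+1})/d_{i+1}):
  m_1 = 1*47 - 0 = 47, d_1 = (2256 - 47^2)/1 = 47/1 = 47, a_1 = floor((47 + 47)/47) = 2.
  m_2 = 47*2 - 47 = 47, d_2 = (2256 - 47^2)/47 = 47/47 = 1, a_2 = floor((47 + 47)/1) = 94.
  m_3 = 1*94 - 47 = 47, d_3 = (2256 - 47^2)/1 = 47/1 = 47: (m_3, d_3) = (m_1, d_1) = (47, 47), so from here the quotients repeat a_1, a_2; the period length is 2.
So sqrt(2256) = [47; (2, 94)] with period length k = 2.
k is even, so the fundamental solution of x^2 - 2256y^2 = 1 is (p_{k-1}, q_{k-1}) = (p_1, q_1); compute convergents through index 1.
Convergents (p_i = a_i*p_{i-1} + p_{i-2}, q_i = a_i*q_{i-1} + q_{i-2} with p_{-2}=0, p_{-1}=1, q_{-2}=1, q_{-1}=0):
  i=0: a_0=47, p_0 = 47*1 + 0 = 47, q_0 = 47*0 + 1 = 1.
  i=1: a_1=2, p_1 = 2*47 + 1 = 95, q_1 = 2*1 + 0 = 2.
Check: 95^2 - 2256*2^2 = 9025 - 9024 = 1, so (x, y) = (95, 2) solves the equation, and by the theorem it is the least positive solution.

(x, y) = (95, 2)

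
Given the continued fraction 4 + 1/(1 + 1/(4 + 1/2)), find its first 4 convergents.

4/1, 5/1, 24/5, 53/11

Using the convergent recurrence p_i = a_i*p_{i-1} + p_{i-2}, q_i = a_i*q_{i-1} + q_{i-2} with p_{-2}=0, p_{-1}=1, q_{-2}=1, q_{-1}=0:
  i=0: a_0=4, p_0 = 4*1 + 0 = 4, q_0 = 4*0 + 1 = 1.
  i=1: a_1=1, p_1 = 1*4 + 1 = 5, q_1 = 1*1 + 0 = 1.
  i=2: a_2=4, p_2 = 4*5 + 4 = 24, q_2 = 4*1 + 1 = 5.
  i=3: a_3=2, p_3 = 2*24 + 5 = 53, q_3 = 2*5 + 1 = 11.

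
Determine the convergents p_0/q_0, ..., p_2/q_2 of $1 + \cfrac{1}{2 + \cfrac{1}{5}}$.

1/1, 3/2, 16/11

Using the convergent recurrence p_i = a_i*p_{i-1} + p_{i-2}, q_i = a_i*q_{i-1} + q_{i-2} with p_{-2}=0, p_{-1}=1, q_{-2}=1, q_{-1}=0:
  i=0: a_0=1, p_0 = 1*1 + 0 = 1, q_0 = 1*0 + 1 = 1.
  i=1: a_1=2, p_1 = 2*1 + 1 = 3, q_1 = 2*1 + 0 = 2.
  i=2: a_2=5, p_2 = 5*3 + 1 = 16, q_2 = 5*2 + 1 = 11.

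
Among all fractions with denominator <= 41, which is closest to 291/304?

22/23

Expand x = 291/304 as a continued fraction with the Euclidean algorithm:
  291 = 0*304 + 291, so a_0 = 0.
  304 = 1*291 + 13, so a_1 = 1.
  291 = 22*13 + 5, so a_2 = 22.
  13 = 2*5 + 3, so a_3 = 2.
  5 = 1*3 + 2, so a_4 = 1.
  3 = 1*2 + 1, so a_5 = 1.
  2 = 2*1 + 0, so a_6 = 2.
so x = [0; 1, 22, 2, 1, 1, 2].
Convergents (p_i = a_i*p_{i-1} + p_{i-2}, q_i = a_i*q_{i-1} + q_{i-2} with p_{-2}=0, p_{-1}=1, q_{-2}=1, q_{-1}=0), until the denominator exceeds 41:
  i=0: a_0=0, p_0 = 0*1 + 0 = 0, q_0 = 0*0 + 1 = 1.
  i=1: a_1=1, p_1 = 1*0 + 1 = 1, q_1 = 1*1 + 0 = 1.
  i=2: a_2=22, p_2 = 22*1 + 0 = 22, q_2 = 22*1 + 1 = 23.
  i=3: a_3=2, p_3 = 2*22 + 1 = 45, q_3 = 2*23 + 1 = 47.
q_3 = 47 > 41, so the last convergent with denominator <= 41 is p_2/q_2 = 22/23.
The closest fraction with denominator <= 41 is either p_2/q_2 or the intermediate fraction (k*p_2 + p_1)/(k*q_2 + q_1) with the largest k >= 1 whose denominator stays <= 41; these approach x as k grows, and every other convergent or intermediate fraction in range is farther away.
Largest k: floor((41 - q_1)/q_2) = floor((41 - 1)/23) = 1.
That gives (1*22 + 1)/(1*23 + 1) = 23/24.
Compare the errors: |x - 22/23| = |291*23 - 22*304|/(304*23) = 5/6992, and |x - 23/24| = |291*24 - 23*304|/(304*24) = 8/7296.
Cross-multiplying, 5*7296 = 36480 < 55936 = 8*6992, so 5/6992 is smaller: the convergent 22/23 is closer to x than 23/24.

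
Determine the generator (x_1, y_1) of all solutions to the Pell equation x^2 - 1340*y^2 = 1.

(x, y) = (729631, 19932)

First expand sqrt(1340) as a continued fraction. With x_i = (sqrt(1340) + m_i)/d_i and (m_0, d_0) = (0, 1): a_0 = floor(sqrt(1340)) = 36, since 36^2 = 1296 <= 1340 < 1369 = 37^2.
Iterate m_{i+1} = d_i*a_i - m_i, d_{i+1} = (1340 - m_{i+1}^2)/d_i, a_{i+1} = floor((a_0 + m_{i+1})/d_{i+1}):
  m_1 = 1*36 - 0 = 36, d_1 = (1340 - 36^2)/1 = 44/1 = 44, a_1 = floor((36 + 36)/44) = 1.
  m_2 = 44*1 - 36 = 8, d_2 = (1340 - 8^2)/44 = 1276/44 = 29, a_2 = floor((36 + 8)/29) = 1.
  m_3 = 29*1 - 8 = 21, d_3 = (1340 - 21^2)/29 = 899/29 = 31, a_3 = floor((36 + 21)/31) = 1.
  m_4 = 31*1 - 21 = 10, d_4 = (1340 - 10^2)/31 = 1240/31 = 40, a_4 = floor((36 + 10)/40) = 1.
  m_5 = 40*1 - 10 = 30, d_5 = (1340 - 30^2)/40 = 440/40 = 11, a_5 = floor((36 + 30)/11) = 6.
  m_6 = 11*6 - 30 = 36, d_6 = (1340 - 36^2)/11 = 44/11 = 4, a_6 = floor((36 + 36)/4) = 18.
  m_7 = 4*18 - 36 = 36, d_7 = (1340 - 36^2)/4 = 44/4 = 11, a_7 = floor((36 + 36)/11) = 6.
  m_8 = 11*6 - 36 = 30, d_8 = (1340 - 30^2)/11 = 440/11 = 40, a_8 = floor((36 + 30)/40) = 1.
  m_9 = 40*1 - 30 = 10, d_9 = (1340 - 10^2)/40 = 1240/40 = 31, a_9 = floor((36 + 10)/31) = 1.
  m_10 = 31*1 - 10 = 21, d_10 = (1340 - 21^2)/31 = 899/31 = 29, a_10 = floor((36 + 21)/29) = 1.
  m_11 = 29*1 - 21 = 8, d_11 = (1340 - 8^2)/29 = 1276/29 = 44, a_11 = floor((36 + 8)/44) = 1.
  m_12 = 44*1 - 8 = 36, d_12 = (1340 - 36^2)/44 = 44/44 = 1, a_12 = floor((36 + 36)/1) = 72.
  m_13 = 1*72 - 36 = 36, d_13 = (1340 - 36^2)/1 = 44/1 = 44: (m_13, d_13) = (m_1, d_1) = (36, 44), so from here the quotients repeat a_1, ..., a_12; the period length is 12.
So sqrt(1340) = [36; (1, 1, 1, 1, 6, 18, 6, 1, 1, 1, 1, 72)] with period length k = 12.
k is even, so the fundamental solution of x^2 - 1340y^2 = 1 is (p_{k-1}, q_{k-1}) = (p_11, q_11); compute convergents through index 11.
Convergents (p_i = a_i*p_{i-1} + p_{i-2}, q_i = a_i*q_{i-1} + q_{i-2} with p_{-2}=0, p_{-1}=1, q_{-2}=1, q_{-1}=0):
  i=0: a_0=36, p_0 = 36*1 + 0 = 36, q_0 = 36*0 + 1 = 1.
  i=1: a_1=1, p_1 = 1*36 + 1 = 37, q_1 = 1*1 + 0 = 1.
  i=2: a_2=1, p_2 = 1*37 + 36 = 73, q_2 = 1*1 + 1 = 2.
  i=3: a_3=1, p_3 = 1*73 + 37 = 110, q_3 = 1*2 + 1 = 3.
  i=4: a_4=1, p_4 = 1*110 + 73 = 183, q_4 = 1*3 + 2 = 5.
  i=5: a_5=6, p_5 = 6*183 + 110 = 1208, q_5 = 6*5 + 3 = 33.
  i=6: a_6=18, p_6 = 18*1208 + 183 = 21927, q_6 = 18*33 + 5 = 599.
  i=7: a_7=6, p_7 = 6*21927 + 1208 = 132770, q_7 = 6*599 + 33 = 3627.
  i=8: a_8=1, p_8 = 1*132770 + 21927 = 154697, q_8 = 1*3627 + 599 = 4226.
  i=9: a_9=1, p_9 = 1*154697 + 132770 = 287467, q_9 = 1*4226 + 3627 = 7853.
  i=10: a_10=1, p_10 = 1*287467 + 154697 = 442164, q_10 = 1*7853 + 4226 = 12079.
  i=11: a_11=1, p_11 = 1*442164 + 287467 = 729631, q_11 = 1*12079 + 7853 = 19932.
Check: 729631^2 - 1340*19932^2 = 532361396161 - 532361396160 = 1, so (x, y) = (729631, 19932) solves the equation, and by the theorem it is the least positive solution.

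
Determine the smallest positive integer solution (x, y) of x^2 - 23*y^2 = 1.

(x, y) = (24, 5)

First expand sqrt(23) as a continued fraction. With x_i = (sqrt(23) + m_i)/d_i and (m_0, d_0) = (0, 1): a_0 = floor(sqrt(23)) = 4, since 4^2 = 16 <= 23 < 25 = 5^2.
Iterate m_{i+1} = d_i*a_i - m_i, d_{i+1} = (23 - m_{i+1}^2)/d_i, a_{i+1} = floor((a_0 + m_{i+1})/d_{i+1}):
  m_1 = 1*4 - 0 = 4, d_1 = (23 - 4^2)/1 = 7/1 = 7, a_1 = floor((4 + 4)/7) = 1.
  m_2 = 7*1 - 4 = 3, d_2 = (23 - 3^2)/7 = 14/7 = 2, a_2 = floor((4 + 3)/2) = 3.
  m_3 = 2*3 - 3 = 3, d_3 = (23 - 3^2)/2 = 14/2 = 7, a_3 = floor((4 + 3)/7) = 1.
  m_4 = 7*1 - 3 = 4, d_4 = (23 - 4^2)/7 = 7/7 = 1, a_4 = floor((4 + 4)/1) = 8.
  m_5 = 1*8 - 4 = 4, d_5 = (23 - 4^2)/1 = 7/1 = 7: (m_5, d_5) = (m_1, d_1) = (4, 7), so from here the quotients repeat a_1, ..., a_4; the period length is 4.
So sqrt(23) = [4; (1, 3, 1, 8)] with period length k = 4.
k is even, so the fundamental solution of x^2 - 23y^2 = 1 is (p_{k-1}, q_{k-1}) = (p_3, q_3); compute convergents through index 3.
Convergents (p_i = a_i*p_{i-1} + p_{i-2}, q_i = a_i*q_{i-1} + q_{i-2} with p_{-2}=0, p_{-1}=1, q_{-2}=1, q_{-1}=0):
  i=0: a_0=4, p_0 = 4*1 + 0 = 4, q_0 = 4*0 + 1 = 1.
  i=1: a_1=1, p_1 = 1*4 + 1 = 5, q_1 = 1*1 + 0 = 1.
  i=2: a_2=3, p_2 = 3*5 + 4 = 19, q_2 = 3*1 + 1 = 4.
  i=3: a_3=1, p_3 = 1*19 + 5 = 24, q_3 = 1*4 + 1 = 5.
Check: 24^2 - 23*5^2 = 576 - 575 = 1, so (x, y) = (24, 5) solves the equation, and by the theorem it is the least positive solution.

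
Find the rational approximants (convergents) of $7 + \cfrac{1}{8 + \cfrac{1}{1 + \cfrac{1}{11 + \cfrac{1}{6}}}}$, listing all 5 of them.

7/1, 57/8, 64/9, 761/107, 4630/651

Using the convergent recurrence p_i = a_i*p_{i-1} + p_{i-2}, q_i = a_i*q_{i-1} + q_{i-2} with p_{-2}=0, p_{-1}=1, q_{-2}=1, q_{-1}=0:
  i=0: a_0=7, p_0 = 7*1 + 0 = 7, q_0 = 7*0 + 1 = 1.
  i=1: a_1=8, p_1 = 8*7 + 1 = 57, q_1 = 8*1 + 0 = 8.
  i=2: a_2=1, p_2 = 1*57 + 7 = 64, q_2 = 1*8 + 1 = 9.
  i=3: a_3=11, p_3 = 11*64 + 57 = 761, q_3 = 11*9 + 8 = 107.
  i=4: a_4=6, p_4 = 6*761 + 64 = 4630, q_4 = 6*107 + 9 = 651.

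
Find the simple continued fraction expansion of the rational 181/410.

[0; 2, 3, 1, 3, 2, 1, 3]

Run the Euclidean algorithm on 181 and 410; the successive quotients are the partial quotients a_0, a_1, ... (each step inverts the fractional part left over by the previous one):
  181 = 0*410 + 181, so a_0 = 0.
  410 = 2*181 + 48, so a_1 = 2.
  181 = 3*48 + 37, so a_2 = 3.
  48 = 1*37 + 11, so a_3 = 1.
  37 = 3*11 + 4, so a_4 = 3.
  11 = 2*4 + 3, so a_5 = 2.
  4 = 1*3 + 1, so a_6 = 1.
  3 = 3*1 + 0, so a_7 = 3.
The remainder reaches 0 after 8 divisions, so the expansion has 8 partial quotients, read off in order.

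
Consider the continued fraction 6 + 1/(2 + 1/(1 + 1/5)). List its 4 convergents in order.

6/1, 13/2, 19/3, 108/17

Using the convergent recurrence p_i = a_i*p_{i-1} + p_{i-2}, q_i = a_i*q_{i-1} + q_{i-2} with p_{-2}=0, p_{-1}=1, q_{-2}=1, q_{-1}=0:
  i=0: a_0=6, p_0 = 6*1 + 0 = 6, q_0 = 6*0 + 1 = 1.
  i=1: a_1=2, p_1 = 2*6 + 1 = 13, q_1 = 2*1 + 0 = 2.
  i=2: a_2=1, p_2 = 1*13 + 6 = 19, q_2 = 1*2 + 1 = 3.
  i=3: a_3=5, p_3 = 5*19 + 13 = 108, q_3 = 5*3 + 2 = 17.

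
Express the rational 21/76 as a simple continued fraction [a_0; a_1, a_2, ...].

Run the Euclidean algorithm on 21 and 76; the successive quotients are the partial quotients a_0, a_1, ... (each step inverts the fractional part left over by the previous one):
  21 = 0*76 + 21, so a_0 = 0.
  76 = 3*21 + 13, so a_1 = 3.
  21 = 1*13 + 8, so a_2 = 1.
  13 = 1*8 + 5, so a_3 = 1.
  8 = 1*5 + 3, so a_4 = 1.
  5 = 1*3 + 2, so a_5 = 1.
  3 = 1*2 + 1, so a_6 = 1.
  2 = 2*1 + 0, so a_7 = 2.
The remainder reaches 0 after 8 divisions, so the expansion has 8 partial quotients, read off in order.

[0; 3, 1, 1, 1, 1, 1, 2]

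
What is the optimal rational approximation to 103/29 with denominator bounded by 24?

71/20

Expand x = 103/29 as a continued fraction with the Euclidean algorithm:
  103 = 3*29 + 16, so a_0 = 3.
  29 = 1*16 + 13, so a_1 = 1.
  16 = 1*13 + 3, so a_2 = 1.
  13 = 4*3 + 1, so a_3 = 4.
  3 = 3*1 + 0, so a_4 = 3.
so x = [3; 1, 1, 4, 3].
Convergents (p_i = a_i*p_{i-1} + p_{i-2}, q_i = a_i*q_{i-1} + q_{i-2} with p_{-2}=0, p_{-1}=1, q_{-2}=1, q_{-1}=0), until the denominator exceeds 24:
  i=0: a_0=3, p_0 = 3*1 + 0 = 3, q_0 = 3*0 + 1 = 1.
  i=1: a_1=1, p_1 = 1*3 + 1 = 4, q_1 = 1*1 + 0 = 1.
  i=2: a_2=1, p_2 = 1*4 + 3 = 7, q_2 = 1*1 + 1 = 2.
  i=3: a_3=4, p_3 = 4*7 + 4 = 32, q_3 = 4*2 + 1 = 9.
  i=4: a_4=3, p_4 = 3*32 + 7 = 103, q_4 = 3*9 + 2 = 29.
q_4 = 29 > 24, so the last convergent with denominator <= 24 is p_3/q_3 = 32/9.
The closest fraction with denominator <= 24 is either p_3/q_3 or the intermediate fraction (k*p_3 + p_2)/(k*q_3 + q_2) with the largest k >= 1 whose denominator stays <= 24; these approach x as k grows, and every other convergent or intermediate fraction in range is farther away.
Largest k: floor((24 - q_2)/q_3) = floor((24 - 2)/9) = 2.
That gives (2*32 + 7)/(2*9 + 2) = 71/20.
Compare the errors: |x - 32/9| = |103*9 - 32*29|/(29*9) = 1/261, and |x - 71/20| = |103*20 - 71*29|/(29*20) = 1/580.
Cross-multiplying, 1*261 = 261 < 580 = 1*580, so 1/580 is smaller: the intermediate fraction 71/20 is closer to x than 32/9.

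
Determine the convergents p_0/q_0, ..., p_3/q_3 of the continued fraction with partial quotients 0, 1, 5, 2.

0/1, 1/1, 5/6, 11/13

Using the convergent recurrence p_i = a_i*p_{i-1} + p_{i-2}, q_i = a_i*q_{i-1} + q_{i-2} with p_{-2}=0, p_{-1}=1, q_{-2}=1, q_{-1}=0:
  i=0: a_0=0, p_0 = 0*1 + 0 = 0, q_0 = 0*0 + 1 = 1.
  i=1: a_1=1, p_1 = 1*0 + 1 = 1, q_1 = 1*1 + 0 = 1.
  i=2: a_2=5, p_2 = 5*1 + 0 = 5, q_2 = 5*1 + 1 = 6.
  i=3: a_3=2, p_3 = 2*5 + 1 = 11, q_3 = 2*6 + 1 = 13.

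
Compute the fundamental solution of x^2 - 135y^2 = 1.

(x, y) = (244, 21)

First expand sqrt(135) as a continued fraction. With x_i = (sqrt(135) + m_i)/d_i and (m_0, d_0) = (0, 1): a_0 = floor(sqrt(135)) = 11, since 11^2 = 121 <= 135 < 144 = 12^2.
Iterate m_{i+1} = d_i*a_i - m_i, d_{i+1} = (135 - m_{i+1}^2)/d_i, a_{i+1} = floor((a_0 + m_{i+1})/d_{i+1}):
  m_1 = 1*11 - 0 = 11, d_1 = (135 - 11^2)/1 = 14/1 = 14, a_1 = floor((11 + 11)/14) = 1.
  m_2 = 14*1 - 11 = 3, d_2 = (135 - 3^2)/14 = 126/14 = 9, a_2 = floor((11 + 3)/9) = 1.
  m_3 = 9*1 - 3 = 6, d_3 = (135 - 6^2)/9 = 99/9 = 11, a_3 = floor((11 + 6)/11) = 1.
  m_4 = 11*1 - 6 = 5, d_4 = (135 - 5^2)/11 = 110/11 = 10, a_4 = floor((11 + 5)/10) = 1.
  m_5 = 10*1 - 5 = 5, d_5 = (135 - 5^2)/10 = 110/10 = 11, a_5 = floor((11 + 5)/11) = 1.
  m_6 = 11*1 - 5 = 6, d_6 = (135 - 6^2)/11 = 99/11 = 9, a_6 = floor((11 + 6)/9) = 1.
  m_7 = 9*1 - 6 = 3, d_7 = (135 - 3^2)/9 = 126/9 = 14, a_7 = floor((11 + 3)/14) = 1.
  m_8 = 14*1 - 3 = 11, d_8 = (135 - 11^2)/14 = 14/14 = 1, a_8 = floor((11 + 11)/1) = 22.
  m_9 = 1*22 - 11 = 11, d_9 = (135 - 11^2)/1 = 14/1 = 14: (m_9, d_9) = (m_1, d_1) = (11, 14), so from here the quotients repeat a_1, ..., a_8; the period length is 8.
So sqrt(135) = [11; (1, 1, 1, 1, 1, 1, 1, 22)] with period length k = 8.
k is even, so the fundamental solution of x^2 - 135y^2 = 1 is (p_{k-1}, q_{k-1}) = (p_7, q_7); compute convergents through index 7.
Convergents (p_i = a_i*p_{i-1} + p_{i-2}, q_i = a_i*q_{i-1} + q_{i-2} with p_{-2}=0, p_{-1}=1, q_{-2}=1, q_{-1}=0):
  i=0: a_0=11, p_0 = 11*1 + 0 = 11, q_0 = 11*0 + 1 = 1.
  i=1: a_1=1, p_1 = 1*11 + 1 = 12, q_1 = 1*1 + 0 = 1.
  i=2: a_2=1, p_2 = 1*12 + 11 = 23, q_2 = 1*1 + 1 = 2.
  i=3: a_3=1, p_3 = 1*23 + 12 = 35, q_3 = 1*2 + 1 = 3.
  i=4: a_4=1, p_4 = 1*35 + 23 = 58, q_4 = 1*3 + 2 = 5.
  i=5: a_5=1, p_5 = 1*58 + 35 = 93, q_5 = 1*5 + 3 = 8.
  i=6: a_6=1, p_6 = 1*93 + 58 = 151, q_6 = 1*8 + 5 = 13.
  i=7: a_7=1, p_7 = 1*151 + 93 = 244, q_7 = 1*13 + 8 = 21.
Check: 244^2 - 135*21^2 = 59536 - 59535 = 1, so (x, y) = (244, 21) solves the equation, and by the theorem it is the least positive solution.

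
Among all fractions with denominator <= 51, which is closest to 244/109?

Expand x = 244/109 as a continued fraction with the Euclidean algorithm:
  244 = 2*109 + 26, so a_0 = 2.
  109 = 4*26 + 5, so a_1 = 4.
  26 = 5*5 + 1, so a_2 = 5.
  5 = 5*1 + 0, so a_3 = 5.
so x = [2; 4, 5, 5].
Convergents (p_i = a_i*p_{i-1} + p_{i-2}, q_i = a_i*q_{i-1} + q_{i-2} with p_{-2}=0, p_{-1}=1, q_{-2}=1, q_{-1}=0), until the denominator exceeds 51:
  i=0: a_0=2, p_0 = 2*1 + 0 = 2, q_0 = 2*0 + 1 = 1.
  i=1: a_1=4, p_1 = 4*2 + 1 = 9, q_1 = 4*1 + 0 = 4.
  i=2: a_2=5, p_2 = 5*9 + 2 = 47, q_2 = 5*4 + 1 = 21.
  i=3: a_3=5, p_3 = 5*47 + 9 = 244, q_3 = 5*21 + 4 = 109.
q_3 = 109 > 51, so the last convergent with denominator <= 51 is p_2/q_2 = 47/21.
The closest fraction with denominator <= 51 is either p_2/q_2 or the intermediate fraction (k*p_2 + p_1)/(k*q_2 + q_1) with the largest k >= 1 whose denominator stays <= 51; these approach x as k grows, and every other convergent or intermediate fraction in range is farther away.
Largest k: floor((51 - q_1)/q_2) = floor((51 - 4)/21) = 2.
That gives (2*47 + 9)/(2*21 + 4) = 103/46.
Compare the errors: |x - 47/21| = |244*21 - 47*109|/(109*21) = 1/2289, and |x - 103/46| = |244*46 - 103*109|/(109*46) = 3/5014.
Cross-multiplying, 1*5014 = 5014 < 6867 = 3*2289, so 1/2289 is smaller: the convergent 47/21 is closer to x than 103/46.

47/21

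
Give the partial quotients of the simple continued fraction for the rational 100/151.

Run the Euclidean algorithm on 100 and 151; the successive quotients are the partial quotients a_0, a_1, ... (each step inverts the fractional part left over by the previous one):
  100 = 0*151 + 100, so a_0 = 0.
  151 = 1*100 + 51, so a_1 = 1.
  100 = 1*51 + 49, so a_2 = 1.
  51 = 1*49 + 2, so a_3 = 1.
  49 = 24*2 + 1, so a_4 = 24.
  2 = 2*1 + 0, so a_5 = 2.
The remainder reaches 0 after 6 divisions, so the expansion has 6 partial quotients, read off in order.

[0; 1, 1, 1, 24, 2]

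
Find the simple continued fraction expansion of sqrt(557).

Write x_i = (sqrt(557) + m_i)/d_i with (m_0, d_0) = (0, 1). a_0 = floor(sqrt(557)) = 23, since 23^2 = 529 <= 557 < 576 = 24^2.
Iterate m_{i+1} = d_i*a_i - m_i, d_{i+1} = (557 - m_{i+1}^2)/d_i, a_{i+1} = floor((a_0 + m_{i+1})/d_{i+1}):
  m_1 = 1*23 - 0 = 23, d_1 = (557 - 23^2)/1 = 28/1 = 28, a_1 = floor((23 + 23)/28) = 1.
  m_2 = 28*1 - 23 = 5, d_2 = (557 - 5^2)/28 = 532/28 = 19, a_2 = floor((23 + 5)/19) = 1.
  m_3 = 19*1 - 5 = 14, d_3 = (557 - 14^2)/19 = 361/19 = 19, a_3 = floor((23 + 14)/19) = 1.
  m_4 = 19*1 - 14 = 5, d_4 = (557 - 5^2)/19 = 532/19 = 28, a_4 = floor((23 + 5)/28) = 1.
  m_5 = 28*1 - 5 = 23, d_5 = (557 - 23^2)/28 = 28/28 = 1, a_5 = floor((23 + 23)/1) = 46.
  m_6 = 1*46 - 23 = 23, d_6 = (557 - 23^2)/1 = 28/1 = 28: (m_6, d_6) = (m_1, d_1) = (23, 28), so from here the quotients repeat a_1, ..., a_5; the period length is 5.
Hence the expansion of sqrt(557) is a_0 = 23 followed by the repeating block 1, 1, 1, 1, 46 (period 5).

[23; (1, 1, 1, 1, 46)]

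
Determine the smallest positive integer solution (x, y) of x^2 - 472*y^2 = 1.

(x, y) = (306917, 14127)

First expand sqrt(472) as a continued fraction. With x_i = (sqrt(472) + m_i)/d_i and (m_0, d_0) = (0, 1): a_0 = floor(sqrt(472)) = 21, since 21^2 = 441 <= 472 < 484 = 22^2.
Iterate m_{i+1} = d_i*a_i - m_i, d_{i+1} = (472 - m_{i+1}^2)/d_i, a_{i+1} = floor((a_0 + m_{i+1})/d_{i+1}):
  m_1 = 1*21 - 0 = 21, d_1 = (472 - 21^2)/1 = 31/1 = 31, a_1 = floor((21 + 21)/31) = 1.
  m_2 = 31*1 - 21 = 10, d_2 = (472 - 10^2)/31 = 372/31 = 12, a_2 = floor((21 + 10)/12) = 2.
  m_3 = 12*2 - 10 = 14, d_3 = (472 - 14^2)/12 = 276/12 = 23, a_3 = floor((21 + 14)/23) = 1.
  m_4 = 23*1 - 14 = 9, d_4 = (472 - 9^2)/23 = 391/23 = 17, a_4 = floor((21 + 9)/17) = 1.
  m_5 = 17*1 - 9 = 8, d_5 = (472 - 8^2)/17 = 408/17 = 24, a_5 = floor((21 + 8)/24) = 1.
  m_6 = 24*1 - 8 = 16, d_6 = (472 - 16^2)/24 = 216/24 = 9, a_6 = floor((21 + 16)/9) = 4.
  m_7 = 9*4 - 16 = 20, d_7 = (472 - 20^2)/9 = 72/9 = 8, a_7 = floor((21 + 20)/8) = 5.
  m_8 = 8*5 - 20 = 20, d_8 = (472 - 20^2)/8 = 72/8 = 9, a_8 = floor((21 + 20)/9) = 4.
  m_9 = 9*4 - 20 = 16, d_9 = (472 - 16^2)/9 = 216/9 = 24, a_9 = floor((21 + 16)/24) = 1.
  m_10 = 24*1 - 16 = 8, d_10 = (472 - 8^2)/24 = 408/24 = 17, a_10 = floor((21 + 8)/17) = 1.
  m_11 = 17*1 - 8 = 9, d_11 = (472 - 9^2)/17 = 391/17 = 23, a_11 = floor((21 + 9)/23) = 1.
  m_12 = 23*1 - 9 = 14, d_12 = (472 - 14^2)/23 = 276/23 = 12, a_12 = floor((21 + 14)/12) = 2.
  m_13 = 12*2 - 14 = 10, d_13 = (472 - 10^2)/12 = 372/12 = 31, a_13 = floor((21 + 10)/31) = 1.
  m_14 = 31*1 - 10 = 21, d_14 = (472 - 21^2)/31 = 31/31 = 1, a_14 = floor((21 + 21)/1) = 42.
  m_15 = 1*42 - 21 = 21, d_15 = (472 - 21^2)/1 = 31/1 = 31: (m_15, d_15) = (m_1, d_1) = (21, 31), so from here the quotients repeat a_1, ..., a_14; the period length is 14.
So sqrt(472) = [21; (1, 2, 1, 1, 1, 4, 5, 4, 1, 1, 1, 2, 1, 42)] with period length k = 14.
k is even, so the fundamental solution of x^2 - 472y^2 = 1 is (p_{k-1}, q_{k-1}) = (p_13, q_13); compute convergents through index 13.
Convergents (p_i = a_i*p_{i-1} + p_{i-2}, q_i = a_i*q_{i-1} + q_{i-2} with p_{-2}=0, p_{-1}=1, q_{-2}=1, q_{-1}=0):
  i=0: a_0=21, p_0 = 21*1 + 0 = 21, q_0 = 21*0 + 1 = 1.
  i=1: a_1=1, p_1 = 1*21 + 1 = 22, q_1 = 1*1 + 0 = 1.
  i=2: a_2=2, p_2 = 2*22 + 21 = 65, q_2 = 2*1 + 1 = 3.
  i=3: a_3=1, p_3 = 1*65 + 22 = 87, q_3 = 1*3 + 1 = 4.
  i=4: a_4=1, p_4 = 1*87 + 65 = 152, q_4 = 1*4 + 3 = 7.
  i=5: a_5=1, p_5 = 1*152 + 87 = 239, q_5 = 1*7 + 4 = 11.
  i=6: a_6=4, p_6 = 4*239 + 152 = 1108, q_6 = 4*11 + 7 = 51.
  i=7: a_7=5, p_7 = 5*1108 + 239 = 5779, q_7 = 5*51 + 11 = 266.
  i=8: a_8=4, p_8 = 4*5779 + 1108 = 24224, q_8 = 4*266 + 51 = 1115.
  i=9: a_9=1, p_9 = 1*24224 + 5779 = 30003, q_9 = 1*1115 + 266 = 1381.
  i=10: a_10=1, p_10 = 1*30003 + 24224 = 54227, q_10 = 1*1381 + 1115 = 2496.
  i=11: a_11=1, p_11 = 1*54227 + 30003 = 84230, q_11 = 1*2496 + 1381 = 3877.
  i=12: a_12=2, p_12 = 2*84230 + 54227 = 222687, q_12 = 2*3877 + 2496 = 10250.
  i=13: a_13=1, p_13 = 1*222687 + 84230 = 306917, q_13 = 1*10250 + 3877 = 14127.
Check: 306917^2 - 472*14127^2 = 94198044889 - 94198044888 = 1, so (x, y) = (306917, 14127) solves the equation, and by the theorem it is the least positive solution.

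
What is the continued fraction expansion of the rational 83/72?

Run the Euclidean algorithm on 83 and 72; the successive quotients are the partial quotients a_0, a_1, ... (each step inverts the fractional part left over by the previous one):
  83 = 1*72 + 11, so a_0 = 1.
  72 = 6*11 + 6, so a_1 = 6.
  11 = 1*6 + 5, so a_2 = 1.
  6 = 1*5 + 1, so a_3 = 1.
  5 = 5*1 + 0, so a_4 = 5.
The remainder reaches 0 after 5 divisions, so the expansion has 5 partial quotients, read off in order.

[1; 6, 1, 1, 5]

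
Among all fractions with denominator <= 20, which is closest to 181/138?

Expand x = 181/138 as a continued fraction with the Euclidean algorithm:
  181 = 1*138 + 43, so a_0 = 1.
  138 = 3*43 + 9, so a_1 = 3.
  43 = 4*9 + 7, so a_2 = 4.
  9 = 1*7 + 2, so a_3 = 1.
  7 = 3*2 + 1, so a_4 = 3.
  2 = 2*1 + 0, so a_5 = 2.
so x = [1; 3, 4, 1, 3, 2].
Convergents (p_i = a_i*p_{i-1} + p_{i-2}, q_i = a_i*q_{i-1} + q_{i-2} with p_{-2}=0, p_{-1}=1, q_{-2}=1, q_{-1}=0), until the denominator exceeds 20:
  i=0: a_0=1, p_0 = 1*1 + 0 = 1, q_0 = 1*0 + 1 = 1.
  i=1: a_1=3, p_1 = 3*1 + 1 = 4, q_1 = 3*1 + 0 = 3.
  i=2: a_2=4, p_2 = 4*4 + 1 = 17, q_2 = 4*3 + 1 = 13.
  i=3: a_3=1, p_3 = 1*17 + 4 = 21, q_3 = 1*13 + 3 = 16.
  i=4: a_4=3, p_4 = 3*21 + 17 = 80, q_4 = 3*16 + 13 = 61.
q_4 = 61 > 20, so the last convergent with denominator <= 20 is p_3/q_3 = 21/16.
The closest fraction with denominator <= 20 is either p_3/q_3 or the intermediate fraction (k*p_3 + p_2)/(k*q_3 + q_2) with the largest k >= 1 whose denominator stays <= 20; these approach x as k grows, and every other convergent or intermediate fraction in range is farther away.
Largest k: floor((20 - q_2)/q_3) = floor((20 - 13)/16) = 0.
Since k = 0, no intermediate fraction beyond p_3/q_3 has denominator <= 20, so the convergent 21/16 is the closest (its error is |181*16 - 21*138|/(138*16) = 2/2208).

21/16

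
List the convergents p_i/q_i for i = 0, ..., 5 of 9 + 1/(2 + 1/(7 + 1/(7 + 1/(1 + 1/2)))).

9/1, 19/2, 142/15, 1013/107, 1155/122, 3323/351

Using the convergent recurrence p_i = a_i*p_{i-1} + p_{i-2}, q_i = a_i*q_{i-1} + q_{i-2} with p_{-2}=0, p_{-1}=1, q_{-2}=1, q_{-1}=0:
  i=0: a_0=9, p_0 = 9*1 + 0 = 9, q_0 = 9*0 + 1 = 1.
  i=1: a_1=2, p_1 = 2*9 + 1 = 19, q_1 = 2*1 + 0 = 2.
  i=2: a_2=7, p_2 = 7*19 + 9 = 142, q_2 = 7*2 + 1 = 15.
  i=3: a_3=7, p_3 = 7*142 + 19 = 1013, q_3 = 7*15 + 2 = 107.
  i=4: a_4=1, p_4 = 1*1013 + 142 = 1155, q_4 = 1*107 + 15 = 122.
  i=5: a_5=2, p_5 = 2*1155 + 1013 = 3323, q_5 = 2*122 + 107 = 351.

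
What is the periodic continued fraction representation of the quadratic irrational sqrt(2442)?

Write x_i = (sqrt(2442) + m_i)/d_i with (m_0, d_0) = (0, 1). a_0 = floor(sqrt(2442)) = 49, since 49^2 = 2401 <= 2442 < 2500 = 50^2.
Iterate m_{i+1} = d_i*a_i - m_i, d_{i+1} = (2442 - m_{i+1}^2)/d_i, a_{i+1} = floor((a_0 + m_{i+1})/d_{i+1}):
  m_1 = 1*49 - 0 = 49, d_1 = (2442 - 49^2)/1 = 41/1 = 41, a_1 = floor((49 + 49)/41) = 2.
  m_2 = 41*2 - 49 = 33, d_2 = (2442 - 33^2)/41 = 1353/41 = 33, a_2 = floor((49 + 33)/33) = 2.
  m_3 = 33*2 - 33 = 33, d_3 = (2442 - 33^2)/33 = 1353/33 = 41, a_3 = floor((49 + 33)/41) = 2.
  m_4 = 41*2 - 33 = 49, d_4 = (2442 - 49^2)/41 = 41/41 = 1, a_4 = floor((49 + 49)/1) = 98.
  m_5 = 1*98 - 49 = 49, d_5 = (2442 - 49^2)/1 = 41/1 = 41: (m_5, d_5) = (m_1, d_1) = (49, 41), so from here the quotients repeat a_1, ..., a_4; the period length is 4.
Hence the expansion of sqrt(2442) is a_0 = 49 followed by the repeating block 2, 2, 2, 98 (period 4).

[49; (2, 2, 2, 98)]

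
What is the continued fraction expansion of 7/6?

Run the Euclidean algorithm on 7 and 6; the successive quotients are the partial quotients a_0, a_1, ... (each step inverts the fractional part left over by the previous one):
  7 = 1*6 + 1, so a_0 = 1.
  6 = 6*1 + 0, so a_1 = 6.
The remainder reaches 0 after 2 divisions, so the expansion has 2 partial quotients, read off in order.

[1; 6]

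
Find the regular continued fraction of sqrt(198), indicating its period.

[14; (14, 28)]

Write x_i = (sqrt(198) + m_i)/d_i with (m_0, d_0) = (0, 1). a_0 = floor(sqrt(198)) = 14, since 14^2 = 196 <= 198 < 225 = 15^2.
Iterate m_{i+1} = d_i*a_i - m_i, d_{i+1} = (198 - m_{i+1}^2)/d_i, a_{i+1} = floor((a_0 + m_{i+1})/d_{i+1}):
  m_1 = 1*14 - 0 = 14, d_1 = (198 - 14^2)/1 = 2/1 = 2, a_1 = floor((14 + 14)/2) = 14.
  m_2 = 2*14 - 14 = 14, d_2 = (198 - 14^2)/2 = 2/2 = 1, a_2 = floor((14 + 14)/1) = 28.
  m_3 = 1*28 - 14 = 14, d_3 = (198 - 14^2)/1 = 2/1 = 2: (m_3, d_3) = (m_1, d_1) = (14, 2), so from here the quotients repeat a_1, a_2; the period length is 2.
Hence the expansion of sqrt(198) is a_0 = 14 followed by the repeating block 14, 28 (period 2).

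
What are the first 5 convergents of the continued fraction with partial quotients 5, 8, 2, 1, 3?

Using the convergent recurrence p_i = a_i*p_{i-1} + p_{i-2}, q_i = a_i*q_{i-1} + q_{i-2} with p_{-2}=0, p_{-1}=1, q_{-2}=1, q_{-1}=0:
  i=0: a_0=5, p_0 = 5*1 + 0 = 5, q_0 = 5*0 + 1 = 1.
  i=1: a_1=8, p_1 = 8*5 + 1 = 41, q_1 = 8*1 + 0 = 8.
  i=2: a_2=2, p_2 = 2*41 + 5 = 87, q_2 = 2*8 + 1 = 17.
  i=3: a_3=1, p_3 = 1*87 + 41 = 128, q_3 = 1*17 + 8 = 25.
  i=4: a_4=3, p_4 = 3*128 + 87 = 471, q_4 = 3*25 + 17 = 92.

5/1, 41/8, 87/17, 128/25, 471/92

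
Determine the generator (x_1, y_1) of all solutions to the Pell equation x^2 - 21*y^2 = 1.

(x, y) = (55, 12)

First expand sqrt(21) as a continued fraction. With x_i = (sqrt(21) + m_i)/d_i and (m_0, d_0) = (0, 1): a_0 = floor(sqrt(21)) = 4, since 4^2 = 16 <= 21 < 25 = 5^2.
Iterate m_{i+1} = d_i*a_i - m_i, d_{i+1} = (21 - m_{i+1}^2)/d_i, a_{i+1} = floor((a_0 + m_{i+1})/d_{i+1}):
  m_1 = 1*4 - 0 = 4, d_1 = (21 - 4^2)/1 = 5/1 = 5, a_1 = floor((4 + 4)/5) = 1.
  m_2 = 5*1 - 4 = 1, d_2 = (21 - 1^2)/5 = 20/5 = 4, a_2 = floor((4 + 1)/4) = 1.
  m_3 = 4*1 - 1 = 3, d_3 = (21 - 3^2)/4 = 12/4 = 3, a_3 = floor((4 + 3)/3) = 2.
  m_4 = 3*2 - 3 = 3, d_4 = (21 - 3^2)/3 = 12/3 = 4, a_4 = floor((4 + 3)/4) = 1.
  m_5 = 4*1 - 3 = 1, d_5 = (21 - 1^2)/4 = 20/4 = 5, a_5 = floor((4 + 1)/5) = 1.
  m_6 = 5*1 - 1 = 4, d_6 = (21 - 4^2)/5 = 5/5 = 1, a_6 = floor((4 + 4)/1) = 8.
  m_7 = 1*8 - 4 = 4, d_7 = (21 - 4^2)/1 = 5/1 = 5: (m_7, d_7) = (m_1, d_1) = (4, 5), so from here the quotients repeat a_1, ..., a_6; the period length is 6.
So sqrt(21) = [4; (1, 1, 2, 1, 1, 8)] with period length k = 6.
k is even, so the fundamental solution of x^2 - 21y^2 = 1 is (p_{k-1}, q_{k-1}) = (p_5, q_5); compute convergents through index 5.
Convergents (p_i = a_i*p_{i-1} + p_{i-2}, q_i = a_i*q_{i-1} + q_{i-2} with p_{-2}=0, p_{-1}=1, q_{-2}=1, q_{-1}=0):
  i=0: a_0=4, p_0 = 4*1 + 0 = 4, q_0 = 4*0 + 1 = 1.
  i=1: a_1=1, p_1 = 1*4 + 1 = 5, q_1 = 1*1 + 0 = 1.
  i=2: a_2=1, p_2 = 1*5 + 4 = 9, q_2 = 1*1 + 1 = 2.
  i=3: a_3=2, p_3 = 2*9 + 5 = 23, q_3 = 2*2 + 1 = 5.
  i=4: a_4=1, p_4 = 1*23 + 9 = 32, q_4 = 1*5 + 2 = 7.
  i=5: a_5=1, p_5 = 1*32 + 23 = 55, q_5 = 1*7 + 5 = 12.
Check: 55^2 - 21*12^2 = 3025 - 3024 = 1, so (x, y) = (55, 12) solves the equation, and by the theorem it is the least positive solution.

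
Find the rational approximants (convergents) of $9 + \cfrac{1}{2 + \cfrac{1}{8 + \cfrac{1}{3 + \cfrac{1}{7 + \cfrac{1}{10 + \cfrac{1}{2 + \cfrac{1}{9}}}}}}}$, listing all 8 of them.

Using the convergent recurrence p_i = a_i*p_{i-1} + p_{i-2}, q_i = a_i*q_{i-1} + q_{i-2} with p_{-2}=0, p_{-1}=1, q_{-2}=1, q_{-1}=0:
  i=0: a_0=9, p_0 = 9*1 + 0 = 9, q_0 = 9*0 + 1 = 1.
  i=1: a_1=2, p_1 = 2*9 + 1 = 19, q_1 = 2*1 + 0 = 2.
  i=2: a_2=8, p_2 = 8*19 + 9 = 161, q_2 = 8*2 + 1 = 17.
  i=3: a_3=3, p_3 = 3*161 + 19 = 502, q_3 = 3*17 + 2 = 53.
  i=4: a_4=7, p_4 = 7*502 + 161 = 3675, q_4 = 7*53 + 17 = 388.
  i=5: a_5=10, p_5 = 10*3675 + 502 = 37252, q_5 = 10*388 + 53 = 3933.
  i=6: a_6=2, p_6 = 2*37252 + 3675 = 78179, q_6 = 2*3933 + 388 = 8254.
  i=7: a_7=9, p_7 = 9*78179 + 37252 = 740863, q_7 = 9*8254 + 3933 = 78219.

9/1, 19/2, 161/17, 502/53, 3675/388, 37252/3933, 78179/8254, 740863/78219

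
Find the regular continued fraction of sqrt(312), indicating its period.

Write x_i = (sqrt(312) + m_i)/d_i with (m_0, d_0) = (0, 1). a_0 = floor(sqrt(312)) = 17, since 17^2 = 289 <= 312 < 324 = 18^2.
Iterate m_{i+1} = d_i*a_i - m_i, d_{i+1} = (312 - m_{i+1}^2)/d_i, a_{i+1} = floor((a_0 + m_{i+1})/d_{i+1}):
  m_1 = 1*17 - 0 = 17, d_1 = (312 - 17^2)/1 = 23/1 = 23, a_1 = floor((17 + 17)/23) = 1.
  m_2 = 23*1 - 17 = 6, d_2 = (312 - 6^2)/23 = 276/23 = 12, a_2 = floor((17 + 6)/12) = 1.
  m_3 = 12*1 - 6 = 6, d_3 = (312 - 6^2)/12 = 276/12 = 23, a_3 = floor((17 + 6)/23) = 1.
  m_4 = 23*1 - 6 = 17, d_4 = (312 - 17^2)/23 = 23/23 = 1, a_4 = floor((17 + 17)/1) = 34.
  m_5 = 1*34 - 17 = 17, d_5 = (312 - 17^2)/1 = 23/1 = 23: (m_5, d_5) = (m_1, d_1) = (17, 23), so from here the quotients repeat a_1, ..., a_4; the period length is 4.
Hence the expansion of sqrt(312) is a_0 = 17 followed by the repeating block 1, 1, 1, 34 (period 4).

[17; (1, 1, 1, 34)]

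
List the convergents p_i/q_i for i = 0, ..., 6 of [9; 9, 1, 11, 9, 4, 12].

9/1, 82/9, 91/10, 1083/119, 9838/1081, 40435/4443, 495058/54397

Using the convergent recurrence p_i = a_i*p_{i-1} + p_{i-2}, q_i = a_i*q_{i-1} + q_{i-2} with p_{-2}=0, p_{-1}=1, q_{-2}=1, q_{-1}=0:
  i=0: a_0=9, p_0 = 9*1 + 0 = 9, q_0 = 9*0 + 1 = 1.
  i=1: a_1=9, p_1 = 9*9 + 1 = 82, q_1 = 9*1 + 0 = 9.
  i=2: a_2=1, p_2 = 1*82 + 9 = 91, q_2 = 1*9 + 1 = 10.
  i=3: a_3=11, p_3 = 11*91 + 82 = 1083, q_3 = 11*10 + 9 = 119.
  i=4: a_4=9, p_4 = 9*1083 + 91 = 9838, q_4 = 9*119 + 10 = 1081.
  i=5: a_5=4, p_5 = 4*9838 + 1083 = 40435, q_5 = 4*1081 + 119 = 4443.
  i=6: a_6=12, p_6 = 12*40435 + 9838 = 495058, q_6 = 12*4443 + 1081 = 54397.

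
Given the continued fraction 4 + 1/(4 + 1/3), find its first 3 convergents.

4/1, 17/4, 55/13

Using the convergent recurrence p_i = a_i*p_{i-1} + p_{i-2}, q_i = a_i*q_{i-1} + q_{i-2} with p_{-2}=0, p_{-1}=1, q_{-2}=1, q_{-1}=0:
  i=0: a_0=4, p_0 = 4*1 + 0 = 4, q_0 = 4*0 + 1 = 1.
  i=1: a_1=4, p_1 = 4*4 + 1 = 17, q_1 = 4*1 + 0 = 4.
  i=2: a_2=3, p_2 = 3*17 + 4 = 55, q_2 = 3*4 + 1 = 13.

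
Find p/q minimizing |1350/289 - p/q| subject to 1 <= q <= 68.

313/67

Expand x = 1350/289 as a continued fraction with the Euclidean algorithm:
  1350 = 4*289 + 194, so a_0 = 4.
  289 = 1*194 + 95, so a_1 = 1.
  194 = 2*95 + 4, so a_2 = 2.
  95 = 23*4 + 3, so a_3 = 23.
  4 = 1*3 + 1, so a_4 = 1.
  3 = 3*1 + 0, so a_5 = 3.
so x = [4; 1, 2, 23, 1, 3].
Convergents (p_i = a_i*p_{i-1} + p_{i-2}, q_i = a_i*q_{i-1} + q_{i-2} with p_{-2}=0, p_{-1}=1, q_{-2}=1, q_{-1}=0), until the denominator exceeds 68:
  i=0: a_0=4, p_0 = 4*1 + 0 = 4, q_0 = 4*0 + 1 = 1.
  i=1: a_1=1, p_1 = 1*4 + 1 = 5, q_1 = 1*1 + 0 = 1.
  i=2: a_2=2, p_2 = 2*5 + 4 = 14, q_2 = 2*1 + 1 = 3.
  i=3: a_3=23, p_3 = 23*14 + 5 = 327, q_3 = 23*3 + 1 = 70.
q_3 = 70 > 68, so the last convergent with denominator <= 68 is p_2/q_2 = 14/3.
The closest fraction with denominator <= 68 is either p_2/q_2 or the intermediate fraction (k*p_2 + p_1)/(k*q_2 + q_1) with the largest k >= 1 whose denominator stays <= 68; these approach x as k grows, and every other convergent or intermediate fraction in range is farther away.
Largest k: floor((68 - q_1)/q_2) = floor((68 - 1)/3) = 22.
That gives (22*14 + 5)/(22*3 + 1) = 313/67.
Compare the errors: |x - 14/3| = |1350*3 - 14*289|/(289*3) = 4/867, and |x - 313/67| = |1350*67 - 313*289|/(289*67) = 7/19363.
Cross-multiplying, 7*867 = 6069 < 77452 = 4*19363, so 7/19363 is smaller: the intermediate fraction 313/67 is closer to x than 14/3.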